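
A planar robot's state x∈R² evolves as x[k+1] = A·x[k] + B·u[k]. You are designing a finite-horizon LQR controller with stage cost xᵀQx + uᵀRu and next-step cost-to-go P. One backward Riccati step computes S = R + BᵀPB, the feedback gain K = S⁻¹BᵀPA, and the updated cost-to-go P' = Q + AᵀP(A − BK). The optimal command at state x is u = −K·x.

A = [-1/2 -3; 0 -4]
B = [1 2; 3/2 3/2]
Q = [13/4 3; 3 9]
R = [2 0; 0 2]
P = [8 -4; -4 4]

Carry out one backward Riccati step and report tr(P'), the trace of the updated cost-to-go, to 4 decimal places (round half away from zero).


BᵀP = [2.0000 2.0000; 10.0000 -2.0000]
S = R + BᵀPB = [2 0; 0 2] + [5.0000 7.0000; 7.0000 17.0000] = [7.0000 7.0000; 7.0000 19.0000]
BᵀPA = [-1.0000 -14.0000; -5.0000 -22.0000]
K = S⁻¹·BᵀPA = [0.1905 -1.3333; -0.3333 -0.6667]
A−BK = [-0.0238 -0.3333; 0.2143 -1.0000]
AᵀP(A−BK) = [0.5238 -0.6667; -0.6667 6.6667]
P' = Q + AᵀP(A−BK) = [3.7738 2.3333; 2.3333 15.6667]
tr(P') = 19.4405

19.4405


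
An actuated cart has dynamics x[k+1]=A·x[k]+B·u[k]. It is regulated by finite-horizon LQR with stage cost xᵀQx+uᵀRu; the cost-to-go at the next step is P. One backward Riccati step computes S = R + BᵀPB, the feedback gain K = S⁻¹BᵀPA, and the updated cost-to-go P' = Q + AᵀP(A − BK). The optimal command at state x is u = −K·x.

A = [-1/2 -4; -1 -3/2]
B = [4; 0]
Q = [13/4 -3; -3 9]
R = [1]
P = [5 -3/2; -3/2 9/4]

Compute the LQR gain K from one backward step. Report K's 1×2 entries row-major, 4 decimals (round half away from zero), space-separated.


BᵀP = [20.0000 -6.0000]
S = R + BᵀPB = [1] + [80.0000] = [81.0000]
BᵀPA = [-4.0000 -71.0000]
K = S⁻¹·BᵀPA = [-0.0494 -0.8765]
A−BK = [-0.3025 -0.4938; -1.0000 -1.5000]
AᵀP(A−BK) = [1.8025 2.7438; 2.7438 4.8279]
P' = Q + AᵀP(A−BK) = [5.0525 -0.2562; -0.2562 13.8279]
tr(P') = 18.8804

-0.0494 -0.8765


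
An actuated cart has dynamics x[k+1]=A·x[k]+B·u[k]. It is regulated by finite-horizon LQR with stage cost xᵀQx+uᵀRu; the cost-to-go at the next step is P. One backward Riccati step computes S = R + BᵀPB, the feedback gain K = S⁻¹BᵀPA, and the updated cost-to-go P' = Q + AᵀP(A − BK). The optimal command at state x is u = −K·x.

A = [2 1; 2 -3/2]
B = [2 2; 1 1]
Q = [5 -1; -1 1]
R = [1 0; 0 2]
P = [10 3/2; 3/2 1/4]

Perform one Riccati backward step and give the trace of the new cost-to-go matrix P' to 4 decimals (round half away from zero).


BᵀP = [21.5000 3.2500; 21.5000 3.2500]
S = R + BᵀPB = [1 0; 0 2] + [46.2500 46.2500; 46.2500 46.2500] = [47.2500 46.2500; 46.2500 48.2500]
BᵀPA = [49.5000 16.6250; 49.5000 16.6250]
K = S⁻¹·BᵀPA = [0.7034 0.2362; 0.3517 0.1181]
A−BK = [-0.1101 0.2913; 0.9449 -1.8544]
AᵀP(A−BK) = [0.7744 0.2096; 0.2096 0.1714]
P' = Q + AᵀP(A−BK) = [5.7744 -0.7904; -0.7904 1.1714]
tr(P') = 6.9458

6.9458


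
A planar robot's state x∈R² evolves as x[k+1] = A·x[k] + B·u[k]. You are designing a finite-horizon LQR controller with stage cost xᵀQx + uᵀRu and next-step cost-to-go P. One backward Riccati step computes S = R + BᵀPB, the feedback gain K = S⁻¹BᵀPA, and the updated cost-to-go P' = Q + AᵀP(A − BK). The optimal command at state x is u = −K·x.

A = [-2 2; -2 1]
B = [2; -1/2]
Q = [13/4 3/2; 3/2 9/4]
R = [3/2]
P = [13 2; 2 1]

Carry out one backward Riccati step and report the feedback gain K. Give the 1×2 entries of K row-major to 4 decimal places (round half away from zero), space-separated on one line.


BᵀP = [25.0000 3.5000]
S = R + BᵀPB = [3/2] + [48.2500] = [49.7500]
BᵀPA = [-57.0000 53.5000]
K = S⁻¹·BᵀPA = [-1.1457 1.0754]
A−BK = [0.2915 -0.1508; -2.5729 1.5377]
AᵀP(A−BK) = [6.6935 -4.7035; -4.7035 3.4673]
P' = Q + AᵀP(A−BK) = [9.9435 -3.2035; -3.2035 5.7173]
tr(P') = 15.6608

-1.1457 1.0754


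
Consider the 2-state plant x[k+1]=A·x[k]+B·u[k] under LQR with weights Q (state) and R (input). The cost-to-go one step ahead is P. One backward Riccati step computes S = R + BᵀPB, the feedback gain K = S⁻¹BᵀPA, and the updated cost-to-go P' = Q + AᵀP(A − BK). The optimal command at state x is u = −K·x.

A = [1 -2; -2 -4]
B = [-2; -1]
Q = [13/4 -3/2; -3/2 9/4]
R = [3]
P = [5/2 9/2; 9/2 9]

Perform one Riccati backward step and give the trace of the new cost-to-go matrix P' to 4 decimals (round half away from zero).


BᵀP = [-9.5000 -18.0000]
S = R + BᵀPB = [3] + [37.0000] = [40.0000]
BᵀPA = [26.5000 91.0000]
K = S⁻¹·BᵀPA = [0.6625 2.2750]
A−BK = [2.3250 2.5500; -1.3375 -1.7250]
AᵀP(A−BK) = [2.9438 6.7125; 6.7125 18.9750]
P' = Q + AᵀP(A−BK) = [6.1938 5.2125; 5.2125 21.2250]
tr(P') = 27.4188

27.4188


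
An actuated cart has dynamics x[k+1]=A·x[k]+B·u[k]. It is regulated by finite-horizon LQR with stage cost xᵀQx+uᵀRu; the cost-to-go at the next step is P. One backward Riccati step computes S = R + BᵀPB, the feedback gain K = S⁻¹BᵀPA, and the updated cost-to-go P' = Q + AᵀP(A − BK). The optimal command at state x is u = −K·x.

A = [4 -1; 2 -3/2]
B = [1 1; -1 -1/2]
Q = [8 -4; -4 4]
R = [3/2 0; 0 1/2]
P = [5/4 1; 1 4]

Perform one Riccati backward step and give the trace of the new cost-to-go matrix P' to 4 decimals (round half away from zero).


60.2738

BᵀP = [0.2500 -3.0000; 0.7500 -1.0000]
S = R + BᵀPB = [3/2 0; 0 1/2] + [3.2500 1.7500; 1.7500 1.2500] = [4.7500 1.7500; 1.7500 1.7500]
BᵀPA = [-5.0000 4.2500; 1.0000 0.7500]
K = S⁻¹·BᵀPA = [-2.0000 1.1667; 2.5714 -0.7381]
A−BK = [3.4286 -1.4286; 1.2857 -0.7024]
AᵀP(A−BK) = [39.4286 -18.4286; -18.4286 8.8452]
P' = Q + AᵀP(A−BK) = [47.4286 -22.4286; -22.4286 12.8452]
tr(P') = 60.2738


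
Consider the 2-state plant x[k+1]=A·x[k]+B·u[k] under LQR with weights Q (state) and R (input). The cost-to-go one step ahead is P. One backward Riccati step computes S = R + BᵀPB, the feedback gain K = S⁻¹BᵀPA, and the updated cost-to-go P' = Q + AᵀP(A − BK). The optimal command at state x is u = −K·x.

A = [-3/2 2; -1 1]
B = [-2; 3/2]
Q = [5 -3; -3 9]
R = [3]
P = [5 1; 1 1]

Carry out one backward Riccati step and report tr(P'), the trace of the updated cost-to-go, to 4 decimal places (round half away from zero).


29.2208

BᵀP = [-8.5000 -0.5000]
S = R + BᵀPB = [3] + [16.2500] = [19.2500]
BᵀPA = [13.2500 -17.5000]
K = S⁻¹·BᵀPA = [0.6883 -0.9091]
A−BK = [-0.1234 0.1818; -2.0325 2.3636]
AᵀP(A−BK) = [6.1299 -7.4545; -7.4545 9.0909]
P' = Q + AᵀP(A−BK) = [11.1299 -10.4545; -10.4545 18.0909]
tr(P') = 29.2208


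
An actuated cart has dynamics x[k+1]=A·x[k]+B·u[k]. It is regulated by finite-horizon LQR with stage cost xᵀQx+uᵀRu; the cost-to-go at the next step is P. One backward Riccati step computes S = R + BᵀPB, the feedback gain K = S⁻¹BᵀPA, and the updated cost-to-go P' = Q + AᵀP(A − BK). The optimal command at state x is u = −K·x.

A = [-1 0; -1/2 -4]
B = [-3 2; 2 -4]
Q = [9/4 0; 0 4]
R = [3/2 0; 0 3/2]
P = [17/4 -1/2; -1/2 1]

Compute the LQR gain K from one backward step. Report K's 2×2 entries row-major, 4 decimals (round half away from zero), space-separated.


0.4539 0.5993 0.2550 1.0558

BᵀP = [-13.7500 3.5000; 10.5000 -5.0000]
S = R + BᵀPB = [3/2 0; 0 3/2] + [48.2500 -41.5000; -41.5000 41.0000] = [49.7500 -41.5000; -41.5000 42.5000]
BᵀPA = [12.0000 -14.0000; -8.0000 20.0000]
K = S⁻¹·BᵀPA = [0.4539 0.5993; 0.2550 1.0558]
A−BK = [-0.1482 -0.3137; -0.3878 -0.9755]
AᵀP(A−BK) = [0.5929 1.2547; 1.2547 3.2745]
P' = Q + AᵀP(A−BK) = [2.8429 1.2547; 1.2547 7.2745]
tr(P') = 10.1174


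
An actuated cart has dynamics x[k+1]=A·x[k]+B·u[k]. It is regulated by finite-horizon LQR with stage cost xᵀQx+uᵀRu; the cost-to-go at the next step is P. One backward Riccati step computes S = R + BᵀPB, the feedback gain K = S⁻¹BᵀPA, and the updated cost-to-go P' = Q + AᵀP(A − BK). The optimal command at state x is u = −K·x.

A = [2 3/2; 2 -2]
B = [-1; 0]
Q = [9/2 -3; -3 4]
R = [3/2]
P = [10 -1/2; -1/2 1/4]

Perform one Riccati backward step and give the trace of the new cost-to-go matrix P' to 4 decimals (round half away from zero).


BᵀP = [-10.0000 0.5000]
S = R + BᵀPB = [3/2] + [10.0000] = [11.5000]
BᵀPA = [-19.0000 -16.0000]
K = S⁻¹·BᵀPA = [-1.6522 -1.3913]
A−BK = [0.3478 0.1087; 2.0000 -2.0000]
AᵀP(A−BK) = [5.6087 3.0652; 3.0652 4.2391]
P' = Q + AᵀP(A−BK) = [10.1087 0.0652; 0.0652 8.2391]
tr(P') = 18.3478

18.3478


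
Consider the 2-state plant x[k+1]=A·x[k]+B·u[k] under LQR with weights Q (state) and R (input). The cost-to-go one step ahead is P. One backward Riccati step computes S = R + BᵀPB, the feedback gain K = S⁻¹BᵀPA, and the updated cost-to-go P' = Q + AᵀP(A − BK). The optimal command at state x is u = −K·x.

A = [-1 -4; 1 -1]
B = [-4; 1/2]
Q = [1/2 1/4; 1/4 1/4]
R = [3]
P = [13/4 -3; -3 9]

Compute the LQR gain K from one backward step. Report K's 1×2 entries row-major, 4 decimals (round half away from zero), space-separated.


BᵀP = [-14.5000 16.5000]
S = R + BᵀPB = [3] + [66.2500] = [69.2500]
BᵀPA = [31.0000 41.5000]
K = S⁻¹·BᵀPA = [0.4477 0.5993]
A−BK = [0.7906 -1.6029; 0.7762 -1.2996]
AᵀP(A−BK) = [4.3727 -5.5776; -5.5776 12.1300]
P' = Q + AᵀP(A−BK) = [4.8727 -5.3276; -5.3276 12.3800]
tr(P') = 17.2527

0.4477 0.5993


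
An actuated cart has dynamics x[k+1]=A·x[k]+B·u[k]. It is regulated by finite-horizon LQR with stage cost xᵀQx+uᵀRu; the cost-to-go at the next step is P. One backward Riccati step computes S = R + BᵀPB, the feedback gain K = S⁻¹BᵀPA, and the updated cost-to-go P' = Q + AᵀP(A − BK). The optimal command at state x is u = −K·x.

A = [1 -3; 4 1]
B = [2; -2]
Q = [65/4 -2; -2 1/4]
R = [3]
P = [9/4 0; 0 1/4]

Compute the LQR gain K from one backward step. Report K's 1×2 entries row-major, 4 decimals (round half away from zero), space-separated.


0.1923 -1.0769

BᵀP = [4.5000 -0.5000]
S = R + BᵀPB = [3] + [10.0000] = [13.0000]
BᵀPA = [2.5000 -14.0000]
K = S⁻¹·BᵀPA = [0.1923 -1.0769]
A−BK = [0.6154 -0.8462; 4.3846 -1.1538]
AᵀP(A−BK) = [5.7692 -3.0577; -3.0577 5.4231]
P' = Q + AᵀP(A−BK) = [22.0192 -5.0577; -5.0577 5.6731]
tr(P') = 27.6923


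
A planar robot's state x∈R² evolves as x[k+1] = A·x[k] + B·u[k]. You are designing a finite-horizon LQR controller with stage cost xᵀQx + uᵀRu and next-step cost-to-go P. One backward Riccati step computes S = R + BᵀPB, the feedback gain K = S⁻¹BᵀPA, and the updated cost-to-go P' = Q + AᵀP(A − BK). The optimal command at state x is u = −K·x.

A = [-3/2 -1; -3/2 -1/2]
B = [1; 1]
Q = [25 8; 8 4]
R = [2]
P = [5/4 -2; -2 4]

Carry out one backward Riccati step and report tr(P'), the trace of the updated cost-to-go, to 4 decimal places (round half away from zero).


30.9615

BᵀP = [-0.7500 2.0000]
S = R + BᵀPB = [2] + [1.2500] = [3.2500]
BᵀPA = [-1.8750 -0.2500]
K = S⁻¹·BᵀPA = [-0.5769 -0.0769]
A−BK = [-0.9231 -0.9231; -0.9231 -0.4231]
AᵀP(A−BK) = [1.7308 0.2308; 0.2308 0.2308]
P' = Q + AᵀP(A−BK) = [26.7308 8.2308; 8.2308 4.2308]
tr(P') = 30.9615


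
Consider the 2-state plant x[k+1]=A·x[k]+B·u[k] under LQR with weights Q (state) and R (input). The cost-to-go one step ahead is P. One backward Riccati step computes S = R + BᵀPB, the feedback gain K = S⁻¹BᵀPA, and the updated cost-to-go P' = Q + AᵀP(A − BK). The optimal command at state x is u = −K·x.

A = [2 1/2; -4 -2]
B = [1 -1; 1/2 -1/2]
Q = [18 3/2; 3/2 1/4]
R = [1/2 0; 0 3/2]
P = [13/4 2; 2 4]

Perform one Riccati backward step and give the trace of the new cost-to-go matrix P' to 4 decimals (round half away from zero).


BᵀP = [4.2500 4.0000; -4.2500 -4.0000]
S = R + BᵀPB = [1/2 0; 0 3/2] + [6.2500 -6.2500; -6.2500 6.2500] = [6.7500 -6.2500; -6.2500 7.7500]
BᵀPA = [-7.5000 -5.8750; 7.5000 5.8750]
K = S⁻¹·BᵀPA = [-0.8491 -0.6651; 0.2830 0.2217]
A−BK = [3.1321 1.3868; -3.4340 -1.5566]
AᵀP(A−BK) = [36.5094 16.5991; 16.5991 7.6026]
P' = Q + AᵀP(A−BK) = [54.5094 18.0991; 18.0991 7.8526]
tr(P') = 62.3620

62.3620


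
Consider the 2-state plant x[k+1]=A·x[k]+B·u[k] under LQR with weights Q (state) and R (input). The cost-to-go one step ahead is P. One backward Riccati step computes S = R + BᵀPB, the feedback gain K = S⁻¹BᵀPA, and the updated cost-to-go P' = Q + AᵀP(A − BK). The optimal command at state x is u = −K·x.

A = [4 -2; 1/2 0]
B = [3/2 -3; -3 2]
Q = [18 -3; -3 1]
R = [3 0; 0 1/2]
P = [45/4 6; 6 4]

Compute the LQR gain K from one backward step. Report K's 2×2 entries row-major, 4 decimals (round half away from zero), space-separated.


BᵀP = [-1.1250 -3.0000; -21.7500 -10.0000]
S = R + BᵀPB = [3 0; 0 1/2] + [7.3125 -2.6250; -2.6250 45.2500] = [10.3125 -2.6250; -2.6250 45.7500]
BᵀPA = [-6.0000 2.2500; -92.0000 43.5000]
K = S⁻¹·BᵀPA = [-1.1099 0.4670; -2.0746 0.9776]
A−BK = [-0.5590 0.2323; 1.3195 -0.5541]
AᵀP(A−BK) = [7.4763 -3.2571; -3.2571 1.4229]
P' = Q + AᵀP(A−BK) = [25.4763 -6.2571; -6.2571 2.4229]
tr(P') = 27.8992

-1.1099 0.4670 -2.0746 0.9776


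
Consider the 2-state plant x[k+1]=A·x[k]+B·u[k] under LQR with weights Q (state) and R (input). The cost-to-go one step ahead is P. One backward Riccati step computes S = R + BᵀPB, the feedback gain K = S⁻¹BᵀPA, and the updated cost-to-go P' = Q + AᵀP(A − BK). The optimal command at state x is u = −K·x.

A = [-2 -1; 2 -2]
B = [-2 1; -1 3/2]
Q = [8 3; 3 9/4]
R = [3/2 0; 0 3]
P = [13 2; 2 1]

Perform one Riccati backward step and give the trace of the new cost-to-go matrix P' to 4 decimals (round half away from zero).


17.4879

BᵀP = [-28.0000 -5.0000; 16.0000 3.5000]
S = R + BᵀPB = [3/2 0; 0 3] + [61.0000 -35.5000; -35.5000 21.2500] = [62.5000 -35.5000; -35.5000 24.2500]
BᵀPA = [46.0000 38.0000; -25.0000 -23.0000]
K = S⁻¹·BᵀPA = [0.8928 0.4112; 0.2761 -0.3465]
A−BK = [-0.4905 0.1689; 2.4787 -1.0690]
AᵀP(A−BK) = [5.8326 -1.5771; -1.5771 1.4053]
P' = Q + AᵀP(A−BK) = [13.8326 1.4229; 1.4229 3.6553]
tr(P') = 17.4879


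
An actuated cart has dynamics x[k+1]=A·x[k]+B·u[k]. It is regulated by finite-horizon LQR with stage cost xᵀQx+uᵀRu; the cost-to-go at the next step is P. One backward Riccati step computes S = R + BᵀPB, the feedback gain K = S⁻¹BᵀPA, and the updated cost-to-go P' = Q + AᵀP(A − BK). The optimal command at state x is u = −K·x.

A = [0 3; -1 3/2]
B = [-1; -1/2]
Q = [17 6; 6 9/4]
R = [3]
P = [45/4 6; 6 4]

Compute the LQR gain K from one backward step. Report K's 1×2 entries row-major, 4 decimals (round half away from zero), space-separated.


BᵀP = [-14.2500 -8.0000]
S = R + BᵀPB = [3] + [18.2500] = [21.2500]
BᵀPA = [8.0000 -54.7500]
K = S⁻¹·BᵀPA = [0.3765 -2.5765]
A−BK = [0.3765 0.4235; -0.8118 0.2118]
AᵀP(A−BK) = [0.9882 -3.3882; -3.3882 23.1882]
P' = Q + AᵀP(A−BK) = [17.9882 2.6118; 2.6118 25.4382]
tr(P') = 43.4265

0.3765 -2.5765


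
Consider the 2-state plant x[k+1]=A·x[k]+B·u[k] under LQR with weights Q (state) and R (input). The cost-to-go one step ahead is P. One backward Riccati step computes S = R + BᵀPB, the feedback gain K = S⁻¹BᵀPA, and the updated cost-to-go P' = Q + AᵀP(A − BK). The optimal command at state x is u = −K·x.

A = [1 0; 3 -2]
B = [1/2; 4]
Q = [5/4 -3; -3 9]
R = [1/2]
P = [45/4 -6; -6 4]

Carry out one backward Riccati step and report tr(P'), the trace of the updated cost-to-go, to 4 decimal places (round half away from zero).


BᵀP = [-18.3750 13.0000]
S = R + BᵀPB = [1/2] + [42.8125] = [43.3125]
BᵀPA = [20.6250 -26.0000]
K = S⁻¹·BᵀPA = [0.4762 -0.6003]
A−BK = [0.7619 0.3001; 1.0952 0.4012]
AᵀP(A−BK) = [1.4286 0.3810; 0.3810 0.3925]
P' = Q + AᵀP(A−BK) = [2.6786 -2.6190; -2.6190 9.3925]
tr(P') = 12.0711

12.0711


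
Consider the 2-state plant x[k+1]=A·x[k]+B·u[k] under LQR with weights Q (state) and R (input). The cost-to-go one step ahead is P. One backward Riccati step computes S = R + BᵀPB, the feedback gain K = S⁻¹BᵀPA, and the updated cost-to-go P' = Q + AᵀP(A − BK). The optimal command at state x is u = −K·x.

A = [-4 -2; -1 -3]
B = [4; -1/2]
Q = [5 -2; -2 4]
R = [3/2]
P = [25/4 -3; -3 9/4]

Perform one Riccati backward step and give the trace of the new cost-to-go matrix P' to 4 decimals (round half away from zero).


19.2493

BᵀP = [26.5000 -13.1250]
S = R + BᵀPB = [3/2] + [112.5625] = [114.0625]
BᵀPA = [-92.8750 -13.6250]
K = S⁻¹·BᵀPA = [-0.8142 -0.1195]
A−BK = [-0.7430 -1.5222; -1.4071 -3.0597]
AᵀP(A−BK) = [2.6268 3.6559; 3.6559 7.6225]
P' = Q + AᵀP(A−BK) = [7.6268 1.6559; 1.6559 11.6225]
tr(P') = 19.2493


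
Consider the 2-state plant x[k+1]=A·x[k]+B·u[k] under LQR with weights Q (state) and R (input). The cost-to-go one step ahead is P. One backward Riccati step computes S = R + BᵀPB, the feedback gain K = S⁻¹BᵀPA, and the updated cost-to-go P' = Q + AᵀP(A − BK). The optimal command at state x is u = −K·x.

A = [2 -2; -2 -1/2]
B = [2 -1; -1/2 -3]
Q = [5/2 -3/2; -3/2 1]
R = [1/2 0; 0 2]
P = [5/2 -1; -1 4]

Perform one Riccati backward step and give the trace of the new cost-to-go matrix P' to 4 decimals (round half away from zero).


BᵀP = [5.5000 -4.0000; 0.5000 -11.0000]
S = R + BᵀPB = [1/2 0; 0 2] + [13.0000 6.5000; 6.5000 32.5000] = [13.5000 6.5000; 6.5000 34.5000]
BᵀPA = [19.0000 -9.0000; 23.0000 4.5000]
K = S⁻¹·BᵀPA = [1.1948 -0.8022; 0.4416 0.2816]
A−BK = [0.0519 -0.1139; -0.0779 -0.0564]
AᵀP(A−BK) = [1.1429 -0.2338; -0.2338 0.5127]
P' = Q + AᵀP(A−BK) = [3.6429 -1.7338; -1.7338 1.5127]
tr(P') = 5.1555

5.1555


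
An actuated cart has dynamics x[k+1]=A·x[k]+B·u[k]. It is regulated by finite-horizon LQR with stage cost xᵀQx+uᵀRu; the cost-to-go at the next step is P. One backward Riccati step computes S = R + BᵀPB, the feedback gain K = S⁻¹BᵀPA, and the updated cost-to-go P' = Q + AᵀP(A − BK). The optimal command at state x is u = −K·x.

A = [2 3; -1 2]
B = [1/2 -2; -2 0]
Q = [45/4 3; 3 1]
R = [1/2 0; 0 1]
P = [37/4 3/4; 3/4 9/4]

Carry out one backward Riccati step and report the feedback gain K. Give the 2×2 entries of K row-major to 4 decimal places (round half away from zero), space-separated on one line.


BᵀP = [3.1250 -4.1250; -18.5000 -1.5000]
S = R + BᵀPB = [1/2 0; 0 1] + [9.8125 -6.2500; -6.2500 37.0000] = [10.3125 -6.2500; -6.2500 38.0000]
BᵀPA = [10.3750 1.1250; -35.5000 -58.5000]
K = S⁻¹·BᵀPA = [0.4886 -0.9151; -0.8539 -1.6900]
A−BK = [0.0480 0.0776; -0.0229 0.1697]
AᵀP(A−BK) = [0.8693 1.2500; 1.2500 3.4151]
P' = Q + AᵀP(A−BK) = [12.1193 4.2500; 4.2500 4.4151]
tr(P') = 16.5343

0.4886 -0.9151 -0.8539 -1.6900


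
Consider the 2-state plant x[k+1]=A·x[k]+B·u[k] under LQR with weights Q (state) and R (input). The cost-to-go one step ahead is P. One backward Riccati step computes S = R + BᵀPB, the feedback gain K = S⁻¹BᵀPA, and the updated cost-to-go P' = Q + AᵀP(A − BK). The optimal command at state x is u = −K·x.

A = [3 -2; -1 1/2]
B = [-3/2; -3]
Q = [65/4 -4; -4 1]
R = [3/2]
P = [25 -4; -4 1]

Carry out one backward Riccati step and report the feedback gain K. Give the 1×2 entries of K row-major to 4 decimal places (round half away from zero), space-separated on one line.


-2.5854 1.7073

BᵀP = [-25.5000 3.0000]
S = R + BᵀPB = [3/2] + [29.2500] = [30.7500]
BᵀPA = [-79.5000 52.5000]
K = S⁻¹·BᵀPA = [-2.5854 1.7073]
A−BK = [-0.8780 0.5610; -8.7561 5.6220]
AᵀP(A−BK) = [44.4634 -28.7683; -28.7683 18.6159]
P' = Q + AᵀP(A−BK) = [60.7134 -32.7683; -32.7683 19.6159]
tr(P') = 80.3293


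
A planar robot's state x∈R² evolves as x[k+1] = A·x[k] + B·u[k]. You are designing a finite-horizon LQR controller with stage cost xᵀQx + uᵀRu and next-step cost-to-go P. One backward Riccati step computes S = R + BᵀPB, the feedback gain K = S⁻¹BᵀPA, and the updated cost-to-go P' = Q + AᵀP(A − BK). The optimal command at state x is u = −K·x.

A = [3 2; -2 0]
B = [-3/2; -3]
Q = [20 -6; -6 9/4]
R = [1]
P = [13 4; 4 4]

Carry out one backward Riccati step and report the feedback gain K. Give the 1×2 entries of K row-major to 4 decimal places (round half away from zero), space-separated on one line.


BᵀP = [-31.5000 -18.0000]
S = R + BᵀPB = [1] + [101.2500] = [102.2500]
BᵀPA = [-58.5000 -63.0000]
K = S⁻¹·BᵀPA = [-0.5721 -0.6161]
A−BK = [2.1418 1.0758; -3.7164 -1.8484]
AᵀP(A−BK) = [51.5306 25.9560; 25.9560 13.1834]
P' = Q + AᵀP(A−BK) = [71.5306 19.9560; 19.9560 15.4334]
tr(P') = 86.9639

-0.5721 -0.6161


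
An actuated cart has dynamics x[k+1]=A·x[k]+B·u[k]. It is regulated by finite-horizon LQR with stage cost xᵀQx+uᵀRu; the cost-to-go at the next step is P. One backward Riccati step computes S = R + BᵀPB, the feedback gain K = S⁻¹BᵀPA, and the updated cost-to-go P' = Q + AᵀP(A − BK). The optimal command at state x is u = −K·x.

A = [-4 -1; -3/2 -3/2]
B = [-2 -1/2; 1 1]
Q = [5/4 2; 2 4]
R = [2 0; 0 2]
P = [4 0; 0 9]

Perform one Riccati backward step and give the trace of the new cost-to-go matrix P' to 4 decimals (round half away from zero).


BᵀP = [-8.0000 9.0000; -2.0000 9.0000]
S = R + BᵀPB = [2 0; 0 2] + [25.0000 13.0000; 13.0000 10.0000] = [27.0000 13.0000; 13.0000 12.0000]
BᵀPA = [18.5000 -5.5000; -5.5000 -11.5000]
K = S⁻¹·BᵀPA = [1.8935 0.5387; -2.5097 -1.5419]
A−BK = [-1.4677 -0.6935; -0.8839 -0.4968]
AᵀP(A−BK) = [35.4161 17.8032; 17.8032 9.4806]
P' = Q + AᵀP(A−BK) = [36.6661 19.8032; 19.8032 13.4806]
tr(P') = 50.1468

50.1468


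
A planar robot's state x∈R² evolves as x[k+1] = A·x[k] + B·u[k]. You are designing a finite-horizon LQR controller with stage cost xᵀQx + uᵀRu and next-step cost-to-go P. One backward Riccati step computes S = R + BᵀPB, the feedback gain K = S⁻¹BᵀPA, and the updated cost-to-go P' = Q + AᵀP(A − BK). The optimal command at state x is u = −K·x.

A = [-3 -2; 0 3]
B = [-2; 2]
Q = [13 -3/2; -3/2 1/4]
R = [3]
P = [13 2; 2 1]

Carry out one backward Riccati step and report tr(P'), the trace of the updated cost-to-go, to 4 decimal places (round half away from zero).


BᵀP = [-22.0000 -2.0000]
S = R + BᵀPB = [3] + [40.0000] = [43.0000]
BᵀPA = [66.0000 38.0000]
K = S⁻¹·BᵀPA = [1.5349 0.8837]
A−BK = [0.0698 -0.2326; -3.0698 1.2326]
AᵀP(A−BK) = [15.6977 1.6744; 1.6744 3.4186]
P' = Q + AᵀP(A−BK) = [28.6977 0.1744; 0.1744 3.6686]
tr(P') = 32.3663

32.3663


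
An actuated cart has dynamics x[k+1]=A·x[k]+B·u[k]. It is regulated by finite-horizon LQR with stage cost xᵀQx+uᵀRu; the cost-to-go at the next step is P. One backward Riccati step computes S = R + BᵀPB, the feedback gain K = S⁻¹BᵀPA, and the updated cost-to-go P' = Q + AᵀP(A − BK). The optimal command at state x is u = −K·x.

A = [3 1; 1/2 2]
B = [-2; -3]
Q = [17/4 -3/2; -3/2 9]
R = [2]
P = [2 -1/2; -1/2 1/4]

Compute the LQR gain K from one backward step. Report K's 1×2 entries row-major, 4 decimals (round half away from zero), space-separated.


-1.1800 -0.3200

BᵀP = [-2.5000 0.2500]
S = R + BᵀPB = [2] + [4.2500] = [6.2500]
BᵀPA = [-7.3750 -2.0000]
K = S⁻¹·BᵀPA = [-1.1800 -0.3200]
A−BK = [0.6400 0.3600; -3.0400 1.0400]
AᵀP(A−BK) = [7.8600 0.6400; 0.6400 0.3600]
P' = Q + AᵀP(A−BK) = [12.1100 -0.8600; -0.8600 9.3600]
tr(P') = 21.4700


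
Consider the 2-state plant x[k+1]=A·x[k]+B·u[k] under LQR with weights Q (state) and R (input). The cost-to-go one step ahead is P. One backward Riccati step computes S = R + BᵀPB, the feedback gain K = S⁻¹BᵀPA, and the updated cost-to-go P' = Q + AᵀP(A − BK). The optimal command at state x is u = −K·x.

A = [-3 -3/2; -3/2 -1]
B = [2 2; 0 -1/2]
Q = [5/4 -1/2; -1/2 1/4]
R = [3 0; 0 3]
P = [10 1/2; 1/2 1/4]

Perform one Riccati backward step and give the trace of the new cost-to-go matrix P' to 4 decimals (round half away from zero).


BᵀP = [20.0000 1.0000; 19.7500 0.8750]
S = R + BᵀPB = [3 0; 0 3] + [40.0000 39.5000; 39.5000 39.0625] = [43.0000 39.5000; 39.5000 42.0625]
BᵀPA = [-61.5000 -31.0000; -60.5625 -30.5000]
K = S⁻¹·BᵀPA = [-0.7834 -0.3992; -0.7042 -0.3502]
A−BK = [-0.0249 -0.0011; -1.8521 -1.1751]
AᵀP(A−BK) = [4.2385 2.2381; 2.2381 1.1926]
P' = Q + AᵀP(A−BK) = [5.4885 1.7381; 1.7381 1.4426]
tr(P') = 6.9311

6.9311


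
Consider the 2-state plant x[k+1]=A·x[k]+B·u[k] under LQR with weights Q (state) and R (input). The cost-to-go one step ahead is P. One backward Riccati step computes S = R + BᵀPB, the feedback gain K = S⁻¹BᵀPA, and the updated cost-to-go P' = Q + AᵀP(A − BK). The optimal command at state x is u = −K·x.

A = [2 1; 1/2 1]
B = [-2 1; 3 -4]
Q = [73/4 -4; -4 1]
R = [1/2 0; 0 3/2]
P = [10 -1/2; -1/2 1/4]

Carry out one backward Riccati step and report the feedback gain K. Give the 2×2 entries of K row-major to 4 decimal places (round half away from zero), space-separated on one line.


BᵀP = [-21.5000 1.7500; 12.0000 -1.5000]
S = R + BᵀPB = [1/2 0; 0 3/2] + [48.2500 -28.5000; -28.5000 18.0000] = [48.7500 -28.5000; -28.5000 19.5000]
BᵀPA = [-42.1250 -19.7500; 23.2500 10.5000]
K = S⁻¹·BᵀPA = [-1.1477 -0.6206; -0.4851 -0.3686]
A−BK = [0.1897 0.1274; 2.0027 1.3875]
AᵀP(A−BK) = [1.9942 1.3015; 1.3015 0.8631]
P' = Q + AᵀP(A−BK) = [20.2442 -2.6985; -2.6985 1.8631]
tr(P') = 22.1074

-1.1477 -0.6206 -0.4851 -0.3686


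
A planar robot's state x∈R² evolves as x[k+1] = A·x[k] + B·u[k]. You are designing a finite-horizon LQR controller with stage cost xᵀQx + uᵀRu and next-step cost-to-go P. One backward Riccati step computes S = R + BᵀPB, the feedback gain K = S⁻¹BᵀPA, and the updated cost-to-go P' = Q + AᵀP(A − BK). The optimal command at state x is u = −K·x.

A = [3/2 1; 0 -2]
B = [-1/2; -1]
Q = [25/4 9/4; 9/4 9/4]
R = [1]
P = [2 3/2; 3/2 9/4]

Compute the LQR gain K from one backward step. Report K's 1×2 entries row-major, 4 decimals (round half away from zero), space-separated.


-0.7143 0.6667

BᵀP = [-2.5000 -3.0000]
S = R + BᵀPB = [1] + [4.2500] = [5.2500]
BᵀPA = [-3.7500 3.5000]
K = S⁻¹·BᵀPA = [-0.7143 0.6667]
A−BK = [1.1429 1.3333; -0.7143 -1.3333]
AᵀP(A−BK) = [1.8214 1.0000; 1.0000 2.6667]
P' = Q + AᵀP(A−BK) = [8.0714 3.2500; 3.2500 4.9167]
tr(P') = 12.9881


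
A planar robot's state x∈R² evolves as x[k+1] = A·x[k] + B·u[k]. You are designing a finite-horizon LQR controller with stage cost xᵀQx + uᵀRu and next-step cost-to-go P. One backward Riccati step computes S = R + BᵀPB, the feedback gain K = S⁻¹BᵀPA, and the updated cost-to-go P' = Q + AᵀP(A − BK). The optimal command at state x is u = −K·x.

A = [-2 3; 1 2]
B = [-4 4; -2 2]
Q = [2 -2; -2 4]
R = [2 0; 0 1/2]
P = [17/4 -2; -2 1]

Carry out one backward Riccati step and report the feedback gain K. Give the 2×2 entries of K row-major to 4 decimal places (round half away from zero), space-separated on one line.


BᵀP = [-13.0000 6.0000; 13.0000 -6.0000]
S = R + BᵀPB = [2 0; 0 1/2] + [40.0000 -40.0000; -40.0000 40.0000] = [42.0000 -40.0000; -40.0000 40.5000]
BᵀPA = [32.0000 -27.0000; -32.0000 27.0000]
K = S⁻¹·BᵀPA = [0.1584 -0.1337; -0.6337 0.5347]
A−BK = [1.1683 0.3267; 2.5842 0.6634]
AᵀP(A−BK) = [0.6535 -0.1139; -0.1139 0.2054]
P' = Q + AᵀP(A−BK) = [2.6535 -2.1139; -2.1139 4.2054]
tr(P') = 6.8589

0.1584 -0.1337 -0.6337 0.5347


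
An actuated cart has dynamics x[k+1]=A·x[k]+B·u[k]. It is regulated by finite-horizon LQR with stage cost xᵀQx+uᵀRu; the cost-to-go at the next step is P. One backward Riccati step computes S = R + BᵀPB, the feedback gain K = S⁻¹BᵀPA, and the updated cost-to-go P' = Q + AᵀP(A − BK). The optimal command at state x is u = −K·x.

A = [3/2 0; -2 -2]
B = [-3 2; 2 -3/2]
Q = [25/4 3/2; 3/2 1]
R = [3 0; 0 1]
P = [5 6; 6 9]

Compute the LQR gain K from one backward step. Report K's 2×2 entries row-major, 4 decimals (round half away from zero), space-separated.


0.1250 0.6667 1.0000 1.3333

BᵀP = [-3.0000 0.0000; 1.0000 -1.5000]
S = R + BᵀPB = [3 0; 0 1] + [9.0000 -6.0000; -6.0000 4.2500] = [12.0000 -6.0000; -6.0000 5.2500]
BᵀPA = [-4.5000 0.0000; 4.5000 3.0000]
K = S⁻¹·BᵀPA = [0.1250 0.6667; 1.0000 1.3333]
A−BK = [-0.1250 -0.6667; -0.7500 -1.3333]
AᵀP(A−BK) = [7.3125 15.0000; 15.0000 32.0000]
P' = Q + AᵀP(A−BK) = [13.5625 16.5000; 16.5000 33.0000]
tr(P') = 46.5625


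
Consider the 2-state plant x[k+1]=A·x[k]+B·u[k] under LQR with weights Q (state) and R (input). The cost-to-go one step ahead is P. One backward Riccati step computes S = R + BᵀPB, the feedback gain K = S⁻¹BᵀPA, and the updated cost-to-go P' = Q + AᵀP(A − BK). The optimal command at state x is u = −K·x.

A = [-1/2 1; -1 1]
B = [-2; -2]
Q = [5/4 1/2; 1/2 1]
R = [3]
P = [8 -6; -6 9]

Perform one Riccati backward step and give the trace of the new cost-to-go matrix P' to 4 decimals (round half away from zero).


BᵀP = [-4.0000 -6.0000]
S = R + BᵀPB = [3] + [20.0000] = [23.0000]
BᵀPA = [8.0000 -10.0000]
K = S⁻¹·BᵀPA = [0.3478 -0.4348]
A−BK = [0.1957 0.1304; -0.3043 0.1304]
AᵀP(A−BK) = [2.2174 -0.5217; -0.5217 0.6522]
P' = Q + AᵀP(A−BK) = [3.4674 -0.0217; -0.0217 1.6522]
tr(P') = 5.1196

5.1196


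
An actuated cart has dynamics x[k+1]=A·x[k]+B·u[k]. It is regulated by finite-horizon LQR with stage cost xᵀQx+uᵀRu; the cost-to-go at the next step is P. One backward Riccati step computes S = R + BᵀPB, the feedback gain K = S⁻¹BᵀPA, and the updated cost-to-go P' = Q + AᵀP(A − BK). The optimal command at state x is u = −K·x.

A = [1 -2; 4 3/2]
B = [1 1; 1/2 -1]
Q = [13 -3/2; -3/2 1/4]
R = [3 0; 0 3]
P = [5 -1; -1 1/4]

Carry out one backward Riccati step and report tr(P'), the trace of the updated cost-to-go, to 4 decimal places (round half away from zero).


BᵀP = [4.5000 -0.8750; 6.0000 -1.2500]
S = R + BᵀPB = [3 0; 0 3] + [4.0625 5.3750; 5.3750 7.2500] = [7.0625 5.3750; 5.3750 10.2500]
BᵀPA = [1.0000 -10.3125; 1.0000 -13.8750]
K = S⁻¹·BᵀPA = [0.1121 -0.7155; 0.0388 -0.9784]
A−BK = [0.8491 -0.3060; 3.9828 0.8793]
AᵀP(A−BK) = [0.8491 -0.3060; -0.3060 5.6078]
P' = Q + AᵀP(A−BK) = [13.8491 -1.8060; -1.8060 5.8578]
tr(P') = 19.7069

19.7069


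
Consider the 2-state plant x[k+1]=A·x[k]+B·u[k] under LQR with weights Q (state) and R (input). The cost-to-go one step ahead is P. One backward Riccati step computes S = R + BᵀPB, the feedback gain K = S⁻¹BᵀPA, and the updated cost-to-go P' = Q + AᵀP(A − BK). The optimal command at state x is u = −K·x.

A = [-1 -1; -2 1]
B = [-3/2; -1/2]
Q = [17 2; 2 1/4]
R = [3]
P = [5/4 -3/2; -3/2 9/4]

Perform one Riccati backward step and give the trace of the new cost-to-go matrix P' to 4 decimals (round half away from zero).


26.4659

BᵀP = [-1.1250 1.1250]
S = R + BᵀPB = [3] + [1.1250] = [4.1250]
BᵀPA = [-1.1250 2.2500]
K = S⁻¹·BᵀPA = [-0.2727 0.5455]
A−BK = [-1.4091 -0.1818; -2.1364 1.2727]
AᵀP(A−BK) = [3.9432 -4.1364; -4.1364 5.2727]
P' = Q + AᵀP(A−BK) = [20.9432 -2.1364; -2.1364 5.5227]
tr(P') = 26.4659


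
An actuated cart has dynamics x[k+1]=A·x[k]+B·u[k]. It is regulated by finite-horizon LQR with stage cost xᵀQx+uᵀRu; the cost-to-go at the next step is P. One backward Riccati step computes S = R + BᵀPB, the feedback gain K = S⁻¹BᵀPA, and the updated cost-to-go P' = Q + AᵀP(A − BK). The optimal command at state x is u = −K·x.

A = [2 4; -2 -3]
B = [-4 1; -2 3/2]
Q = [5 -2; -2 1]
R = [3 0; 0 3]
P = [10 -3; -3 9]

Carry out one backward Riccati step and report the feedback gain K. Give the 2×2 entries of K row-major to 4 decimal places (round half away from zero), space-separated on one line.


BᵀP = [-34.0000 -6.0000; 5.5000 10.5000]
S = R + BᵀPB = [3 0; 0 3] + [148.0000 -43.0000; -43.0000 21.2500] = [151.0000 -43.0000; -43.0000 24.2500]
BᵀPA = [-56.0000 -118.0000; -10.0000 -9.5000]
K = S⁻¹·BᵀPA = [-0.9863 -1.8039; -2.1614 -3.5904]
A−BK = [0.2160 0.3748; -0.7307 -1.2222]
AᵀP(A−BK) = [23.1510 39.0782; 39.0782 66.0323]
P' = Q + AᵀP(A−BK) = [28.1510 37.0782; 37.0782 67.0323]
tr(P') = 95.1833

-0.9863 -1.8039 -2.1614 -3.5904


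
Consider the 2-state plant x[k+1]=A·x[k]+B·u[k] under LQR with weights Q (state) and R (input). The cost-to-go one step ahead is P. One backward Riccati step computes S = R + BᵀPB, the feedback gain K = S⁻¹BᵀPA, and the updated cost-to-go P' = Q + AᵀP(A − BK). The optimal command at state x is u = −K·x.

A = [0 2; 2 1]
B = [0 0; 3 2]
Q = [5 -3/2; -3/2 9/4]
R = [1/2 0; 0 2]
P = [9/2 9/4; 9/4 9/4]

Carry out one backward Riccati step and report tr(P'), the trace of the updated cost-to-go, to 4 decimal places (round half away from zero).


16.8859

BᵀP = [6.7500 6.7500; 4.5000 4.5000]
S = R + BᵀPB = [1/2 0; 0 2] + [20.2500 13.5000; 13.5000 9.0000] = [20.7500 13.5000; 13.5000 11.0000]
BᵀPA = [13.5000 20.2500; 9.0000 13.5000]
K = S⁻¹·BᵀPA = [0.5870 0.8804; 0.0978 0.1467]
A−BK = [0.0000 2.0000; 0.0435 -1.9348]
AᵀP(A−BK) = [0.1957 0.2935; 0.2935 9.4402]
P' = Q + AᵀP(A−BK) = [5.1957 -1.2065; -1.2065 11.6902]
tr(P') = 16.8859


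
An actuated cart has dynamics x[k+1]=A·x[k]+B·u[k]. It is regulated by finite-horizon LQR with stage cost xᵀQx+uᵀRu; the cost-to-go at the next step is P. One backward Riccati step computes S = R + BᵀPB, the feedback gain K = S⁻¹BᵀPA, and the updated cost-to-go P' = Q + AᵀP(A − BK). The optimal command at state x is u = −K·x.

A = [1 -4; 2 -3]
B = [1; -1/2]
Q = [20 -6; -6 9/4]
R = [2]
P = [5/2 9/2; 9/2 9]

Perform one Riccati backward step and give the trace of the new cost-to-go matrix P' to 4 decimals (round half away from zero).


BᵀP = [0.2500 0.0000]
S = R + BᵀPB = [2] + [0.2500] = [2.2500]
BᵀPA = [0.2500 -1.0000]
K = S⁻¹·BᵀPA = [0.1111 -0.4444]
A−BK = [0.8889 -3.5556; 2.0556 -3.2222]
AᵀP(A−BK) = [56.4722 -113.3889; -113.3889 228.5556]
P' = Q + AᵀP(A−BK) = [76.4722 -119.3889; -119.3889 230.8056]
tr(P') = 307.2778

307.2778


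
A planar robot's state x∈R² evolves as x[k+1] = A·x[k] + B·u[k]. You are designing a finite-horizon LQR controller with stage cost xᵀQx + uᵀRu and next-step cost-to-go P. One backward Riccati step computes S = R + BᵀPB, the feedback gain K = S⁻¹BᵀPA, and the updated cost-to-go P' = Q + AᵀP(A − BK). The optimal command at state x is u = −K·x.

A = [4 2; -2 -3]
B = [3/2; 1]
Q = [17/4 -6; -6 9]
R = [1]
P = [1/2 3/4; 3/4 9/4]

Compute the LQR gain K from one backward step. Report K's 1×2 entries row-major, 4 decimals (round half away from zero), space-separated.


BᵀP = [1.5000 3.3750]
S = R + BᵀPB = [1] + [5.6250] = [6.6250]
BᵀPA = [-0.7500 -7.1250]
K = S⁻¹·BᵀPA = [-0.1132 -1.0755]
A−BK = [4.1698 3.6132; -1.8868 -1.9245]
AᵀP(A−BK) = [4.9151 4.6934; 4.6934 5.5873]
P' = Q + AᵀP(A−BK) = [9.1651 -1.3066; -1.3066 14.5873]
tr(P') = 23.7524

-0.1132 -1.0755


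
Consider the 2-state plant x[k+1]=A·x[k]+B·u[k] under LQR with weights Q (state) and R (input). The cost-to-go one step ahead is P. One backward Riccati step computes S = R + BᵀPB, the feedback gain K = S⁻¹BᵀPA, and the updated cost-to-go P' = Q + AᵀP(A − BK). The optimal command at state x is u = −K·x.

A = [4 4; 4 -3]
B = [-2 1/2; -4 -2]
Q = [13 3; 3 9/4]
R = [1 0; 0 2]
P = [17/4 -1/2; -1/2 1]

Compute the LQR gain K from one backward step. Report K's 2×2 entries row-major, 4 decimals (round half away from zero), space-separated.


BᵀP = [-6.5000 -3.0000; 3.1250 -2.2500]
S = R + BᵀPB = [1 0; 0 2] + [25.0000 2.7500; 2.7500 6.0625] = [26.0000 2.7500; 2.7500 8.0625]
BᵀPA = [-38.0000 -17.0000; 3.5000 19.2500]
K = S⁻¹·BᵀPA = [-1.5639 -0.9403; 0.9675 2.7083]
A−BK = [0.3885 0.7652; -0.3204 -1.3446]
AᵀP(A−BK) = [5.1865 8.7894; 8.7894 20.8797]
P' = Q + AᵀP(A−BK) = [18.1865 11.7894; 11.7894 23.1297]
tr(P') = 41.3162

-1.5639 -0.9403 0.9675 2.7083


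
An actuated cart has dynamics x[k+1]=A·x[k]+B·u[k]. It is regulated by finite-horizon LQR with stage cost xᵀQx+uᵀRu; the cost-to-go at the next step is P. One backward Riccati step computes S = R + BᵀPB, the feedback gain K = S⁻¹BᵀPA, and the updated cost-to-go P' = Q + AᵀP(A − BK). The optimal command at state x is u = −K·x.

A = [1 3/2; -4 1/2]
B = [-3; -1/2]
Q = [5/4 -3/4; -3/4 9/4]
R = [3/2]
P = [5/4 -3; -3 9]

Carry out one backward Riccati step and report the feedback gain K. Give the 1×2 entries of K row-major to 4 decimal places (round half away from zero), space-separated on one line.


-3.3750 -0.1875

BᵀP = [-2.2500 4.5000]
S = R + BᵀPB = [3/2] + [4.5000] = [6.0000]
BᵀPA = [-20.2500 -1.1250]
K = S⁻¹·BᵀPA = [-3.3750 -0.1875]
A−BK = [-9.1250 0.9375; -5.6875 0.4063]
AᵀP(A−BK) = [100.9063 -3.4219; -3.4219 0.3516]
P' = Q + AᵀP(A−BK) = [102.1563 -4.1719; -4.1719 2.6016]
tr(P') = 104.7578


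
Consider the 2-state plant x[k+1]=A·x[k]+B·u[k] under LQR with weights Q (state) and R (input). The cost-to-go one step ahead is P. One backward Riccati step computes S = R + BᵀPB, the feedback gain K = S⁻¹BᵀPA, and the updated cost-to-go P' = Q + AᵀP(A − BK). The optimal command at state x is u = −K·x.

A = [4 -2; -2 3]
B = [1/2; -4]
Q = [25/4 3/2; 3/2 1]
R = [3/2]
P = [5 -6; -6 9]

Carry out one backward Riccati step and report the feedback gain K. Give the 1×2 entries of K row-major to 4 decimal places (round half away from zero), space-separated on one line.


1.0776 -0.9956

BᵀP = [26.5000 -39.0000]
S = R + BᵀPB = [3/2] + [169.2500] = [170.7500]
BᵀPA = [184.0000 -170.0000]
K = S⁻¹·BᵀPA = [1.0776 -0.9956]
A−BK = [3.4612 -1.5022; 2.3104 -0.9824]
AᵀP(A−BK) = [13.7218 -6.8082; -6.8082 3.7467]
P' = Q + AᵀP(A−BK) = [19.9718 -5.3082; -5.3082 4.7467]
tr(P') = 24.7185


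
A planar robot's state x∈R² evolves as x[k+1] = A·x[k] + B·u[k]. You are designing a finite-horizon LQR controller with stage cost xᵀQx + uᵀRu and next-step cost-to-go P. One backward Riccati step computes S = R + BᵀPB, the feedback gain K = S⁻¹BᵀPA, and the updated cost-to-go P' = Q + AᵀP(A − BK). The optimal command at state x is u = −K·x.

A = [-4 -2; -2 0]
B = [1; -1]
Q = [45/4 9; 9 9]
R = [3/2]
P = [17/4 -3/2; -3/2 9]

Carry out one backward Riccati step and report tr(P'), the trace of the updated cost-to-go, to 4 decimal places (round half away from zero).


109.5739

BᵀP = [5.7500 -10.5000]
S = R + BᵀPB = [3/2] + [16.2500] = [17.7500]
BᵀPA = [-2.0000 -11.5000]
K = S⁻¹·BᵀPA = [-0.1127 -0.6479]
A−BK = [-3.8873 -1.3521; -2.1127 -0.6479]
AᵀP(A−BK) = [79.7746 26.7042; 26.7042 9.5493]
P' = Q + AᵀP(A−BK) = [91.0246 35.7042; 35.7042 18.5493]
tr(P') = 109.5739


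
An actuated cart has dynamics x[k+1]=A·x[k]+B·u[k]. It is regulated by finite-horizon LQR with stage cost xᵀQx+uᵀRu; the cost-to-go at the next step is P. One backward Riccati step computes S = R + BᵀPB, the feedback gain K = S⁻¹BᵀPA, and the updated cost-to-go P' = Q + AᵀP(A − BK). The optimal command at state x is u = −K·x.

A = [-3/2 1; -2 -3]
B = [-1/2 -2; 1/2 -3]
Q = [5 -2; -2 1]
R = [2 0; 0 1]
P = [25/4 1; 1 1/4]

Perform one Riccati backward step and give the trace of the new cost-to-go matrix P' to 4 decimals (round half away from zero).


7.6539

BᵀP = [-2.6250 -0.3750; -15.5000 -2.7500]
S = R + BᵀPB = [2 0; 0 1] + [1.1250 6.3750; 6.3750 39.2500] = [3.1250 6.3750; 6.3750 40.2500]
BᵀPA = [4.6875 -1.5000; 28.7500 -7.2500]
K = S⁻¹·BᵀPA = [0.0633 -0.1663; 0.7043 -0.1538]
A−BK = [-0.0598 0.6093; 0.0811 -3.3782]
AᵀP(A−BK) = [0.5183 -0.1742; -0.1742 1.1356]
P' = Q + AᵀP(A−BK) = [5.5183 -2.1742; -2.1742 2.1356]
tr(P') = 7.6539


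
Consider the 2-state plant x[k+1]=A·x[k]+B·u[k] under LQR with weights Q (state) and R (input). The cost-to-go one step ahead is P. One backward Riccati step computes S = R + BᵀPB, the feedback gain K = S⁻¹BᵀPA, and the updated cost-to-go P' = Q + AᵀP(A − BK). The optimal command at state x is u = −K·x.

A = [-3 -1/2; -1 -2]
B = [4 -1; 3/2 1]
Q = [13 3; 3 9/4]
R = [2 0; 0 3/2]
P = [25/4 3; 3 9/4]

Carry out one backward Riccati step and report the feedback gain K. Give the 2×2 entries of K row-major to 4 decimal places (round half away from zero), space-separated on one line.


-0.7168 -0.3699 0.0937 -0.5248

BᵀP = [29.5000 15.3750; -3.2500 -0.7500]
S = R + BᵀPB = [2 0; 0 3/2] + [141.0625 -14.1250; -14.1250 2.5000] = [143.0625 -14.1250; -14.1250 4.0000]
BᵀPA = [-103.8750 -45.5000; 10.5000 3.1250]
K = S⁻¹·BᵀPA = [-0.7168 -0.3699; 0.0937 -0.5248]
A−BK = [-0.0390 0.4546; -0.0184 -0.9204]
AᵀP(A−BK) = [1.0554 0.4664; 0.4664 1.3739]
P' = Q + AᵀP(A−BK) = [14.0554 3.4664; 3.4664 3.6239]
tr(P') = 17.6794
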